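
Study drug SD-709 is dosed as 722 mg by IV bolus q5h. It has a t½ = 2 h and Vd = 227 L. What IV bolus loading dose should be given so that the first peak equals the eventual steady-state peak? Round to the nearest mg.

877 mg

f = (1/2)^(5/2) ≈ 0.176777; accumulation ratio R = 1/(1−f) ≈ 1.21474.
Loading dose to hit Cmax,ss on first dose: D_load = D_maint·R ≈ 722 × 1.21474 ≈ 877.04 mg.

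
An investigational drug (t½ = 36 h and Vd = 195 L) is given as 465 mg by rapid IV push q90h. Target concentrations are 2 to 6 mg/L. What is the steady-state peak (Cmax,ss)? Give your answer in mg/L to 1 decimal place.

2.9 mg/L

k = ln2/t½ = ln2/36 ≈ 0.019254 h⁻¹; fraction remaining f = e^(−kτ) = e^(−0.019254×90) ≈ 0.1768.
At steady state, accumulation factor R = 1/(1 − e^(−kτ)) ≈ 1.2148.
Each bolus raises the concentration by D/Vd = 465/195 ≈ 2.385 mg/L.
Steady-state peak Cmax,ss = C₀·R ≈ 2.385 × 1.2148 ≈ 2.897 mg/L.
Peak 2.9 mg/L vs MTC 6 mg/L: below toxic threshold.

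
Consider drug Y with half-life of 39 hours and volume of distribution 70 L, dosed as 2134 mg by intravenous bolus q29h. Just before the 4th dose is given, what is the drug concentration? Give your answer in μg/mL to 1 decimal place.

35.6 μg/mL

f = (1/2)^(τ/t½) = (1/2)^(29/39) ≈ 0.5973.
C₀ = D/Vd = 2134/70 ≈ 30.486 μg/mL.
Before the 4th dose, 3 doses have been given. Superposition: Cmin = C₀·(f + f² + … + f^3).
≈ 30.486 × (0.5973 + 0.3568 + 0.2131) ≈ 30.486 × 1.1672 ≈ 35.583 μg/mL.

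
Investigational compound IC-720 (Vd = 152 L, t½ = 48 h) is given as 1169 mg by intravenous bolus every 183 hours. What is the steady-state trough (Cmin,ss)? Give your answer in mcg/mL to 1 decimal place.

k = ln2/t½ = ln2/48 ≈ 0.014441 h⁻¹; fraction remaining f = e^(−kτ) = e^(−0.014441×183) ≈ 0.0712.
At steady state, accumulation factor R = 1/(1 − e^(−kτ)) ≈ 1.0767.
Each bolus raises the concentration by D/Vd = 1169/152 ≈ 7.691 mcg/mL.
Cmax,ss = C₀/(1 − f) ≈ 7.691/0.9288 ≈ 8.281 mcg/mL.
Steady-state trough Cmin,ss = Cmax,ss·f ≈ 8.281 × 0.0712 ≈ 0.590 mcg/mL.

0.6 mcg/mL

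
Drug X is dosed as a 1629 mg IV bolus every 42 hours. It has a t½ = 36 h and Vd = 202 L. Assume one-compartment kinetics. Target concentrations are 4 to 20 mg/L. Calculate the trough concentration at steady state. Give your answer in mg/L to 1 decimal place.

Over one 42-h interval, 42/36 ≈ 1.1667 half-lives elapse, leaving f ≈ 0.4454 of each dose.
Each bolus raises the concentration by D/Vd = 1629/202 ≈ 8.064 mg/L.
Steady-state trough Cmin,ss = C₀·f/(1−f) ≈ 8.064 × 0.4454/0.5546 ≈ 6.476 mg/L.
Trough 6.5 mg/L vs MEC 4 mg/L: adequate.

6.5 mg/L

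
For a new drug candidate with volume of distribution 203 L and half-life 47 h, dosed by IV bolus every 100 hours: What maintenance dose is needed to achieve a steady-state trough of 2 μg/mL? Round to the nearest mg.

τ/t½ = 100/47 ≈ 2.1277, so f = (1/2)^(100/47) ≈ 0.228829.
Cmin,ss = (D/Vd)·f/(1−f), so D = Cmin,ss·Vd·(1−f)/f.
D = 2 × 203 × (1−f)/f ≈ 2 × 203 × 3.37008 ≈ 1368.25 mg.

1368 mg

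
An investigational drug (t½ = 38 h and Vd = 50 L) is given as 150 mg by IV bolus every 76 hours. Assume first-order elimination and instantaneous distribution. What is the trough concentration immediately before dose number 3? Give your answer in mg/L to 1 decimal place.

0.9 mg/L

f = (1/2)^(τ/t½) = (1/2)^(76/38) ≈ 0.2500.
C₀ = D/Vd = 150/50 ≈ 3.000 mg/L.
Before the 3rd dose, 2 doses have been given. Superposition: Cmin = C₀·(f + f²).
≈ 3.000 × (0.2500 + 0.0625) ≈ 3.000 × 0.3125 ≈ 0.938 mg/L.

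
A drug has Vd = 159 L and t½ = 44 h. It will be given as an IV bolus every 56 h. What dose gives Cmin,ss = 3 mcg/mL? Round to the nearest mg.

τ/t½ = 56/44 ≈ 1.2727, so f = (1/2)^(56/44) ≈ 0.413877.
Cmin,ss = (D/Vd)·f/(1−f), so D = Cmin,ss·Vd·(1−f)/f.
D = 3 × 159 × (1−f)/f ≈ 3 × 159 × 1.41618 ≈ 675.52 mg.

676 mg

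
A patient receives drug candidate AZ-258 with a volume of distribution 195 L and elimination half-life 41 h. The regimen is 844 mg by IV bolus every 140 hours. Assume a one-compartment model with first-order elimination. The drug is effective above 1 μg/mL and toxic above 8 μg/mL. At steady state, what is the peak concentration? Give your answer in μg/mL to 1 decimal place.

4.8 μg/mL

τ/t½ = 140/41 ≈ 3.4146, so fraction remaining f = (1/2)^(140/41) ≈ 0.0938.
Accumulation ratio R = 1/(1 − f) ≈ 1/0.9062 ≈ 1.1035.
Single-dose peak C₀ = D/Vd = 844/195 ≈ 4.328 μg/mL.
Steady-state peak Cmax,ss = C₀·R ≈ 4.328 × 1.1035 ≈ 4.776 μg/mL.
Peak 4.8 μg/mL vs MTC 8 μg/mL: below toxic threshold.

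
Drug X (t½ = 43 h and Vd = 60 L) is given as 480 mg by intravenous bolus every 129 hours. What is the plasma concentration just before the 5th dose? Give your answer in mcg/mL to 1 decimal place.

f = (1/2)^(τ/t½) = (1/2)^(129/43) ≈ 0.1250.
C₀ = D/Vd = 480/60 ≈ 8.000 mcg/mL.
Before the 5th dose, 4 doses have been given. Superposition: Cmin = C₀·(f + f² + … + f^4).
≈ 8.000 × (0.1250 + 0.0156 + 0.0020 + 0.0002) ≈ 8.000 × 0.1428 ≈ 1.142 mcg/mL.

1.1 mcg/mL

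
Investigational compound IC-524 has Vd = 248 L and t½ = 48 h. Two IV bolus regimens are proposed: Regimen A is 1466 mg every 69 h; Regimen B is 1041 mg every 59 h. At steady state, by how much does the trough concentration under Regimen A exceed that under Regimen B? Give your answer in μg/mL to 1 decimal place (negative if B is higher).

Regimen A: f = (1/2)^(69/48) ≈ 0.3692; Cmin,ss = (1466/248)·f/(1−f) ≈ 3.460 μg/mL.
Regimen B: f = (1/2)^(59/48) ≈ 0.4266; Cmin,ss = (1041/248)·f/(1−f) ≈ 3.123 μg/mL.
Difference ≈ 3.460 − 3.123 ≈ 0.337 μg/mL.

0.3 μg/mL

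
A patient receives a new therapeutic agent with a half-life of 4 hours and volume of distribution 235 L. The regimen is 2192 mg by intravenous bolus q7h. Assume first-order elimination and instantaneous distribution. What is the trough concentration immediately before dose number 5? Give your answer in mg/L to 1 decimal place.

f = (1/2)^(τ/t½) = (1/2)^(7/4) ≈ 0.2973.
C₀ = D/Vd = 2192/235 ≈ 9.328 mg/L.
Before the 5th dose, 4 doses have been given. Superposition: Cmin = C₀·(f + f² + … + f^4).
≈ 9.328 × (0.2973 + 0.0884 + 0.0263 + 0.0078) ≈ 9.328 × 0.4198 ≈ 3.916 mg/L.

3.9 mg/L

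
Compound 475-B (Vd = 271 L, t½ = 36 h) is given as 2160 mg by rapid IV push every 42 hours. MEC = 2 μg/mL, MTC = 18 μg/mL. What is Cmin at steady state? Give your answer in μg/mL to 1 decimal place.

6.4 μg/mL

Over one 42-h interval, 42/36 ≈ 1.1667 half-lives elapse, leaving f ≈ 0.4454 of each dose.
At steady state, accumulation factor R = 1/(1 − e^(−kτ)) ≈ 1.8031.
Each bolus raises the concentration by D/Vd = 2160/271 ≈ 7.970 μg/mL.
Cmax,ss = C₀/(1 − f) ≈ 7.970/0.5546 ≈ 14.371 μg/mL.
Steady-state trough Cmin,ss = Cmax,ss·f ≈ 14.371 × 0.4454 ≈ 6.401 μg/mL.
Trough 6.4 μg/mL vs MEC 2 μg/mL: adequate.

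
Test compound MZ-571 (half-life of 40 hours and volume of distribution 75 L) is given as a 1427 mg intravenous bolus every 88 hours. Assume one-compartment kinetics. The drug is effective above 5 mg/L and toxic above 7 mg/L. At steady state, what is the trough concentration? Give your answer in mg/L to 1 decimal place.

5.3 mg/L

k = ln2/t½ = ln2/40 ≈ 0.017329 h⁻¹; fraction remaining f = e^(−kτ) = e^(−0.017329×88) ≈ 0.2176.
At steady state, accumulation factor R = 1/(1 − e^(−kτ)) ≈ 1.2781.
Each bolus raises the concentration by D/Vd = 1427/75 ≈ 19.027 mg/L.
Cmax,ss = C₀/(1 − f) ≈ 19.027/0.7824 ≈ 24.319 mg/L.
One interval later, Cmin,ss = Cmax,ss·e^(−kτ) ≈ 24.319 × 0.2176 ≈ 5.292 mg/L.
Trough 5.3 mg/L vs MEC 5 mg/L: adequate.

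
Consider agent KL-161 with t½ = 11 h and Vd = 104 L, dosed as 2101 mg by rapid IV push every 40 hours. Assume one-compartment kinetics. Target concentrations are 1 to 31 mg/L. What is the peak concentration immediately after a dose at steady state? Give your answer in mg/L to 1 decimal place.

τ/t½ = 40/11 ≈ 3.6364, so fraction remaining f = (1/2)^(40/11) ≈ 0.0804.
At steady state, accumulation factor R = 1/(1 − e^(−kτ)) ≈ 1.0874.
Single-dose peak C₀ = D/Vd = 2101/104 ≈ 20.202 mg/L.
Steady-state peak Cmax,ss = C₀·R ≈ 20.202 × 1.0874 ≈ 21.968 mg/L.
Peak 22.0 mg/L vs MTC 31 mg/L: below toxic threshold.

22.0 mg/L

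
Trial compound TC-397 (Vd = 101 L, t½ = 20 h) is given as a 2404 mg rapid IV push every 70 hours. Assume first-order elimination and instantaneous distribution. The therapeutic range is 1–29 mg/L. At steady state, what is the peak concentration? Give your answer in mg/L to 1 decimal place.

26.1 mg/L

τ/t½ = 70/20 ≈ 3.5, so fraction remaining f = (1/2)^(70/20) ≈ 0.0884.
At steady state, accumulation factor R = 1/(1 − e^(−kτ)) ≈ 1.0970.
Single-dose peak C₀ = D/Vd = 2404/101 ≈ 23.802 mg/L.
Steady-state peak Cmax,ss = C₀·R ≈ 23.802 × 1.0970 ≈ 26.111 mg/L.
Peak 26.1 mg/L vs MTC 29 mg/L: below toxic threshold.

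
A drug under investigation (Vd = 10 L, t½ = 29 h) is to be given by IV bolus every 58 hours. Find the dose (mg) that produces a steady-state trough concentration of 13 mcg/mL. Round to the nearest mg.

τ/t½ = 58/29 ≈ 2, so f = (1/2)^(58/29) ≈ 0.250000.
Cmin,ss = (D/Vd)·f/(1−f), so D = Cmin,ss·Vd·(1−f)/f.
D = 13 × 10 × (1−f)/f ≈ 13 × 10 × 3.00000 ≈ 390.00 mg.

390 mg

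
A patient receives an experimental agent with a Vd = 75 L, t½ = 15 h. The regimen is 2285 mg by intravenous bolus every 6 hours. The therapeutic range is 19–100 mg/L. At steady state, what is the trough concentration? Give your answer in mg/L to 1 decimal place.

95.4 mg/L

k = ln2/t½ = ln2/15 ≈ 0.046210 h⁻¹; fraction remaining f = e^(−kτ) = e^(−0.046210×6) ≈ 0.7579.
Single-dose peak C₀ = D/Vd = 2285/75 ≈ 30.467 mg/L.
Steady-state trough Cmin,ss = C₀·f/(1−f) ≈ 30.467 × 0.7579/0.2421 ≈ 95.378 mg/L.
Trough 95.4 mg/L vs MEC 19 mg/L: adequate.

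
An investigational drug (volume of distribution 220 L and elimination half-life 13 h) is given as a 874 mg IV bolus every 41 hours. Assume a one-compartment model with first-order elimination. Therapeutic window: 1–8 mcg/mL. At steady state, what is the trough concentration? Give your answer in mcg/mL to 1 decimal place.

0.5 mcg/mL

τ/t½ = 41/13 ≈ 3.1538, so fraction remaining f = (1/2)^(41/13) ≈ 0.1124.
Accumulation ratio R = 1/(1 − f) ≈ 1/0.8876 ≈ 1.1266.
Single-dose peak C₀ = D/Vd = 874/220 ≈ 3.973 mcg/mL.
Steady-state peak Cmax,ss = C₀·R ≈ 3.973 × 1.1266 ≈ 4.476 mcg/mL.
Steady-state trough Cmin,ss = Cmax,ss·f ≈ 4.476 × 0.1124 ≈ 0.503 mcg/mL.
Trough 0.5 mcg/mL vs MEC 1 mcg/mL: subtherapeutic.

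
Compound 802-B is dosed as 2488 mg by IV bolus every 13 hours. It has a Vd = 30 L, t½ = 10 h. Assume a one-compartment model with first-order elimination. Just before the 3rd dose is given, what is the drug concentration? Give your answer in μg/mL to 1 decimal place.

f = (1/2)^(τ/t½) = (1/2)^(13/10) ≈ 0.4061.
C₀ = D/Vd = 2488/30 ≈ 82.933 μg/mL.
Before the 3rd dose, 2 doses have been given. Superposition: Cmin = C₀·(f + f²).
≈ 82.933 × (0.4061 + 0.1649) ≈ 82.933 × 0.5710 ≈ 47.355 μg/mL.

47.4 μg/mL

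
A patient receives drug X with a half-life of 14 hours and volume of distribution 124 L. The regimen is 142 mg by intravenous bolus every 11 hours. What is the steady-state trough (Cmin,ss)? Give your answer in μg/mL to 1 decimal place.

1.6 μg/mL

τ/t½ = 11/14 ≈ 0.78571, so fraction remaining f = (1/2)^(11/14) ≈ 0.5801.
Accumulation ratio R = 1/(1 − f) ≈ 1/0.4199 ≈ 2.3815.
Each bolus raises the concentration by D/Vd = 142/124 ≈ 1.145 μg/mL.
Cmax,ss = C₀/(1 − f) ≈ 1.145/0.4199 ≈ 2.727 μg/mL.
Steady-state trough Cmin,ss = Cmax,ss·f ≈ 2.727 × 0.5801 ≈ 1.582 μg/mL.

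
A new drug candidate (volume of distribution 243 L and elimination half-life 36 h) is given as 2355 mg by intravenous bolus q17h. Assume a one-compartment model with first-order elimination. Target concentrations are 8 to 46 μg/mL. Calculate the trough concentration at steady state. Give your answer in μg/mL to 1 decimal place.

Over one 17-h interval, 17/36 ≈ 0.47222 half-lives elapse, leaving f ≈ 0.7209 of each dose.
Single-dose peak C₀ = D/Vd = 2355/243 ≈ 9.691 μg/mL.
Steady-state trough Cmin,ss = C₀·f/(1−f) ≈ 9.691 × 0.7209/0.2791 ≈ 25.031 μg/mL.
Trough 25.0 μg/mL vs MEC 8 μg/mL: adequate.

25.0 μg/mL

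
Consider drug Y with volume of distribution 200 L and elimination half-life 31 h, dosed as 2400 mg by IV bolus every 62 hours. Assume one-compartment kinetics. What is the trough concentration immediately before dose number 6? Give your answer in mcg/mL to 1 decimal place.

f = (1/2)^(τ/t½) = (1/2)^(62/31) ≈ 0.2500.
C₀ = D/Vd = 2400/200 ≈ 12.000 mcg/mL.
Before the 6th dose, 5 doses have been given. Superposition: Cmin = C₀·(f + f² + … + f^5).
≈ 12.000 × (0.2500 + 0.0625 + 0.0156 + 0.0039 + 0.0010) ≈ 12.000 × 0.3330 ≈ 3.996 mcg/mL.

4.0 mcg/mL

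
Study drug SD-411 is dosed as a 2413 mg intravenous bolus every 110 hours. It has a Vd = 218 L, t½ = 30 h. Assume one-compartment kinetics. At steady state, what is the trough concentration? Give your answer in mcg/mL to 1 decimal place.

k = ln2/t½ = ln2/30 ≈ 0.023105 h⁻¹; fraction remaining f = e^(−kτ) = e^(−0.023105×110) ≈ 0.0787.
Accumulation ratio R = 1/(1 − f) ≈ 1/0.9213 ≈ 1.0854.
Single-dose peak C₀ = D/Vd = 2413/218 ≈ 11.069 mcg/mL.
Steady-state peak Cmax,ss = C₀·R ≈ 11.069 × 1.0854 ≈ 12.014 mcg/mL.
One interval later, Cmin,ss = Cmax,ss·e^(−kτ) ≈ 12.014 × 0.0787 ≈ 0.946 mcg/mL.

0.9 mcg/mL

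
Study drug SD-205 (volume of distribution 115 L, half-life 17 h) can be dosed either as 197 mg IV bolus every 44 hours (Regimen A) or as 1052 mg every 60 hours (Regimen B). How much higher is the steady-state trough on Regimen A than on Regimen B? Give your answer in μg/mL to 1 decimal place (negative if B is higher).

-0.5 μg/mL

Regimen A: f = (1/2)^(44/17) ≈ 0.1663; Cmin,ss = (197/115)·f/(1−f) ≈ 0.342 μg/mL.
Regimen B: f = (1/2)^(60/17) ≈ 0.0866; Cmin,ss = (1052/115)·f/(1−f) ≈ 0.867 μg/mL.
Difference ≈ 0.342 − 0.867 ≈ -0.525 μg/mL.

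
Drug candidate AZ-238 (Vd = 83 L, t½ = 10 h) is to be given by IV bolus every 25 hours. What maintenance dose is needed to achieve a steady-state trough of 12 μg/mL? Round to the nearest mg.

τ/t½ = 25/10 ≈ 2.5, so f = (1/2)^(25/10) ≈ 0.176777.
Cmin,ss = (D/Vd)·f/(1−f), so D = Cmin,ss·Vd·(1−f)/f.
D = 12 × 83 × (1−f)/f ≈ 12 × 83 × 4.65684 ≈ 4638.21 mg.

4638 mg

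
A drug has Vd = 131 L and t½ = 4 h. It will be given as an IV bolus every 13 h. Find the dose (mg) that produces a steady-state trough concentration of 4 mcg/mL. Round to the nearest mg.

4461 mg

τ/t½ = 13/4 ≈ 3.25, so f = (1/2)^(13/4) ≈ 0.105112.
Cmin,ss = (D/Vd)·f/(1−f), so D = Cmin,ss·Vd·(1−f)/f.
D = 4 × 131 × (1−f)/f ≈ 4 × 131 × 8.51366 ≈ 4461.16 mg.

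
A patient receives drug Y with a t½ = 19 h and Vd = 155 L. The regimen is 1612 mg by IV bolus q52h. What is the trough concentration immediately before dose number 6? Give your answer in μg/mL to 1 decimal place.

1.8 μg/mL

f = (1/2)^(τ/t½) = (1/2)^(52/19) ≈ 0.1500.
C₀ = D/Vd = 1612/155 ≈ 10.400 μg/mL.
Before the 6th dose, 5 doses have been given. Superposition: Cmin = C₀·(f + f² + … + f^5).
≈ 10.400 × (0.1500 + 0.0225 + 0.0034 + 0.0005 + 0.0001) ≈ 10.400 × 0.1765 ≈ 1.836 μg/mL.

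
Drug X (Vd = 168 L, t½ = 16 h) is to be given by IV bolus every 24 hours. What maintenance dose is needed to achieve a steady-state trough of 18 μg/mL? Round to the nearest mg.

5529 mg

τ/t½ = 24/16 ≈ 1.5, so f = (1/2)^(24/16) ≈ 0.353553.
Cmin,ss = (D/Vd)·f/(1−f), so D = Cmin,ss·Vd·(1−f)/f.
D = 18 × 168 × (1−f)/f ≈ 18 × 168 × 1.82843 ≈ 5529.17 mg.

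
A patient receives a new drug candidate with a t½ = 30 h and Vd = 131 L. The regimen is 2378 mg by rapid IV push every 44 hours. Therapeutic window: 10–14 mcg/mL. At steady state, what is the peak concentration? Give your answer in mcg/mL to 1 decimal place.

28.4 mcg/mL

k = ln2/t½ = ln2/30 ≈ 0.023105 h⁻¹; fraction remaining f = e^(−kτ) = e^(−0.023105×44) ≈ 0.3618.
Accumulation ratio R = 1/(1 − f) ≈ 1/0.6382 ≈ 1.5669.
Single-dose peak C₀ = D/Vd = 2378/131 ≈ 18.153 mcg/mL.
Cmax,ss = C₀/(1 − f) ≈ 18.153/0.6382 ≈ 28.444 mcg/mL.
Peak 28.4 mcg/mL vs MTC 14 mcg/mL: exceeds toxic threshold.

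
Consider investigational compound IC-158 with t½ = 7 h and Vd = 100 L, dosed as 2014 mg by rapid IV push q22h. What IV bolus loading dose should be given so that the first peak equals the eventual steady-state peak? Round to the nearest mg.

2271 mg

f = (1/2)^(22/7) ≈ 0.113215; accumulation ratio R = 1/(1−f) ≈ 1.12767.
Loading dose to hit Cmax,ss on first dose: D_load = D_maint·R ≈ 2014 × 1.12767 ≈ 2271.13 mg.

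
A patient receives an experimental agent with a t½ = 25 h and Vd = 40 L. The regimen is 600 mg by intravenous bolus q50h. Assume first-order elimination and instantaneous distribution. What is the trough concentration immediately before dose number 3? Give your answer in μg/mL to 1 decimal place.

f = (1/2)^(τ/t½) = (1/2)^(50/25) ≈ 0.2500.
C₀ = D/Vd = 600/40 ≈ 15.000 μg/mL.
Before the 3rd dose, 2 doses have been given. Superposition: Cmin = C₀·(f + f²).
≈ 15.000 × (0.2500 + 0.0625) ≈ 15.000 × 0.3125 ≈ 4.688 μg/mL.

4.7 μg/mL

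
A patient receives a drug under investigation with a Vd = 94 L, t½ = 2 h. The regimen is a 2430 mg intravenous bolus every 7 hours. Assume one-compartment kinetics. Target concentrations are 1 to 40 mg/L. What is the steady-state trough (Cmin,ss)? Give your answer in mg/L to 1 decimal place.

2.5 mg/L

Over one 7-h interval, 7/2 ≈ 3.5 half-lives elapse, leaving f ≈ 0.0884 of each dose.
Accumulation ratio R = 1/(1 − f) ≈ 1/0.9116 ≈ 1.0970.
Each bolus raises the concentration by D/Vd = 2430/94 ≈ 25.851 mg/L.
Steady-state peak Cmax,ss = C₀·R ≈ 25.851 × 1.0970 ≈ 28.359 mg/L.
One interval later, Cmin,ss = Cmax,ss·e^(−kτ) ≈ 28.359 × 0.0884 ≈ 2.507 mg/L.
Trough 2.5 mg/L vs MEC 1 mg/L: adequate.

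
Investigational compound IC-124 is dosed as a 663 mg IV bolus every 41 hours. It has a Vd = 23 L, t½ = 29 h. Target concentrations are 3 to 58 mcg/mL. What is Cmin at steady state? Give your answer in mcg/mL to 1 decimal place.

Over one 41-h interval, 41/29 ≈ 1.4138 half-lives elapse, leaving f ≈ 0.3753 of each dose.
Single-dose peak C₀ = D/Vd = 663/23 ≈ 28.826 mcg/mL.
Steady-state trough Cmin,ss = C₀·f/(1−f) ≈ 28.826 × 0.3753/0.6247 ≈ 17.318 mcg/mL.
Trough 17.3 mcg/mL vs MEC 3 mcg/mL: adequate.

17.3 mcg/mL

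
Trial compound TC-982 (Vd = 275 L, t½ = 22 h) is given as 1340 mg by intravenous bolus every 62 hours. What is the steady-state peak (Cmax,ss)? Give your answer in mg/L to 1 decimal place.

Over one 62-h interval, 62/22 ≈ 2.8182 half-lives elapse, leaving f ≈ 0.1418 of each dose.
Accumulation ratio R = 1/(1 − f) ≈ 1/0.8582 ≈ 1.1652.
Single-dose peak C₀ = D/Vd = 1340/275 ≈ 4.873 mg/L.
Cmax,ss = C₀/(1 − f) ≈ 4.873/0.8582 ≈ 5.678 mg/L.

5.7 mg/L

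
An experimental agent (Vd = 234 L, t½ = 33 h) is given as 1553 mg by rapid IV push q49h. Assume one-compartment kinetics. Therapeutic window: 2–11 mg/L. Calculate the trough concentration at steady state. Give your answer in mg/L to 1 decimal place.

τ/t½ = 49/33 ≈ 1.4848, so fraction remaining f = (1/2)^(49/33) ≈ 0.3573.
Each bolus raises the concentration by D/Vd = 1553/234 ≈ 6.637 mg/L.
Steady-state trough Cmin,ss = C₀·f/(1−f) ≈ 6.637 × 0.3573/0.6427 ≈ 3.690 mg/L.
Trough 3.7 mg/L vs MEC 2 mg/L: adequate.

3.7 mg/L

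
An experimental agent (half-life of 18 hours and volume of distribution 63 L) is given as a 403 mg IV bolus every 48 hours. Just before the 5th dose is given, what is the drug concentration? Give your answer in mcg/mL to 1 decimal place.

f = (1/2)^(τ/t½) = (1/2)^(48/18) ≈ 0.1575.
C₀ = D/Vd = 403/63 ≈ 6.397 mcg/mL.
Before the 5th dose, 4 doses have been given. Superposition: Cmin = C₀·(f + f² + … + f^4).
≈ 6.397 × (0.1575 + 0.0248 + 0.0039 + 0.0006) ≈ 6.397 × 0.1868 ≈ 1.195 mcg/mL.

1.2 mcg/mL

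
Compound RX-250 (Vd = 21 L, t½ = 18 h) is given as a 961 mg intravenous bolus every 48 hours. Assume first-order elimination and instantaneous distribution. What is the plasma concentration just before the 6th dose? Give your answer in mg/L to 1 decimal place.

8.6 mg/L

f = (1/2)^(τ/t½) = (1/2)^(48/18) ≈ 0.1575.
C₀ = D/Vd = 961/21 ≈ 45.762 mg/L.
Before the 6th dose, 5 doses have been given. Superposition: Cmin = C₀·(f + f² + … + f^5).
≈ 45.762 × (0.1575 + 0.0248 + 0.0039 + 0.0006 + 0.0001) ≈ 45.762 × 0.1869 ≈ 8.553 mg/L.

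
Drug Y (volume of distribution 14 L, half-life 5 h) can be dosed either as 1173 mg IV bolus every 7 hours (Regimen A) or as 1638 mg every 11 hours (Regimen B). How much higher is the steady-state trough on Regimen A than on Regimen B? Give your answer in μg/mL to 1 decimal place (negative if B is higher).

Regimen A: f = (1/2)^(7/5) ≈ 0.3789; Cmin,ss = (1173/14)·f/(1−f) ≈ 51.113 μg/mL.
Regimen B: f = (1/2)^(11/5) ≈ 0.2176; Cmin,ss = (1638/14)·f/(1−f) ≈ 32.540 μg/mL.
Difference ≈ 51.113 − 32.540 ≈ 18.573 μg/mL.

18.6 μg/mL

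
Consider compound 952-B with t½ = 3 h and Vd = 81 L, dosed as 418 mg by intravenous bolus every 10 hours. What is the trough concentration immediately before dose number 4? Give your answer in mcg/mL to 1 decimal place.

0.6 mcg/mL

f = (1/2)^(τ/t½) = (1/2)^(10/3) ≈ 0.0992.
C₀ = D/Vd = 418/81 ≈ 5.160 mcg/mL.
Before the 4th dose, 3 doses have been given. Superposition: Cmin = C₀·(f + f² + … + f^3).
≈ 5.160 × (0.0992 + 0.0098 + 0.0010) ≈ 5.160 × 0.1100 ≈ 0.568 mcg/mL.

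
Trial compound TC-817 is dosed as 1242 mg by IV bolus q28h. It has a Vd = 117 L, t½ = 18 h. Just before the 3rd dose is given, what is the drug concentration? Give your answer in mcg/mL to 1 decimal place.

f = (1/2)^(τ/t½) = (1/2)^(28/18) ≈ 0.3402.
C₀ = D/Vd = 1242/117 ≈ 10.615 mcg/mL.
Before the 3rd dose, 2 doses have been given. Superposition: Cmin = C₀·(f + f²).
≈ 10.615 × (0.3402 + 0.1157) ≈ 10.615 × 0.4559 ≈ 4.839 mcg/mL.

4.8 mcg/mL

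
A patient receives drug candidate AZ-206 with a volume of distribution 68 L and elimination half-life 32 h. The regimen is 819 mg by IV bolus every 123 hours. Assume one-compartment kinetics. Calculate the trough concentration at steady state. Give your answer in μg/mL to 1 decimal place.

0.9 μg/mL

k = ln2/t½ = ln2/32 ≈ 0.021661 h⁻¹; fraction remaining f = e^(−kτ) = e^(−0.021661×123) ≈ 0.0696.
Accumulation ratio R = 1/(1 − f) ≈ 1/0.9304 ≈ 1.0748.
Single-dose peak C₀ = D/Vd = 819/68 ≈ 12.044 μg/mL.
Cmax,ss = C₀/(1 − f) ≈ 12.044/0.9304 ≈ 12.945 μg/mL.
One interval later, Cmin,ss = Cmax,ss·e^(−kτ) ≈ 12.945 × 0.0696 ≈ 0.901 μg/mL.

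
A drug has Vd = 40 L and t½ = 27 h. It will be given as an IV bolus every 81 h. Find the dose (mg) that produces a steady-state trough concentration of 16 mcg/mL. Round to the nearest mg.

4480 mg

τ/t½ = 81/27 ≈ 3, so f = (1/2)^(81/27) ≈ 0.125000.
Cmin,ss = (D/Vd)·f/(1−f), so D = Cmin,ss·Vd·(1−f)/f.
D = 16 × 40 × (1−f)/f ≈ 16 × 40 × 7.00000 ≈ 4480.00 mg.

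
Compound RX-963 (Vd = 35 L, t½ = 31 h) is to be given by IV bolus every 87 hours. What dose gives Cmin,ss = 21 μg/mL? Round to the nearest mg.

4407 mg

τ/t½ = 87/31 ≈ 2.8065, so f = (1/2)^(87/31) ≈ 0.142947.
Cmin,ss = (D/Vd)·f/(1−f), so D = Cmin,ss·Vd·(1−f)/f.
D = 21 × 35 × (1−f)/f ≈ 21 × 35 × 5.99560 ≈ 4406.77 mg.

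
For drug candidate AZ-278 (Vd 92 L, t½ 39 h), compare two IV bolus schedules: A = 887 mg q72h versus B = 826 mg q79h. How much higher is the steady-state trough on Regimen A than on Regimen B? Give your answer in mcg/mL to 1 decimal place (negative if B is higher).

Regimen A: f = (1/2)^(72/39) ≈ 0.2781; Cmin,ss = (887/92)·f/(1−f) ≈ 3.714 mcg/mL.
Regimen B: f = (1/2)^(79/39) ≈ 0.2456; Cmin,ss = (826/92)·f/(1−f) ≈ 2.923 mcg/mL.
Difference ≈ 3.714 − 2.923 ≈ 0.791 mcg/mL.

0.8 mcg/mL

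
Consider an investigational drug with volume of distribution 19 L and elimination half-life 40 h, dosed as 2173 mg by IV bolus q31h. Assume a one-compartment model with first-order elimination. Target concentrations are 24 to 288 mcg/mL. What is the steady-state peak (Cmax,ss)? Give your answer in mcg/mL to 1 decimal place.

k = ln2/t½ = ln2/40 ≈ 0.017329 h⁻¹; fraction remaining f = e^(−kτ) = e^(−0.017329×31) ≈ 0.5844.
At steady state, accumulation factor R = 1/(1 − e^(−kτ)) ≈ 2.4062.
Each bolus raises the concentration by D/Vd = 2173/19 ≈ 114.368 mcg/mL.
Cmax,ss = C₀/(1 − f) ≈ 114.368/0.4156 ≈ 275.188 mcg/mL.
Peak 275.2 mcg/mL vs MTC 288 mcg/mL: below toxic threshold.

275.2 mcg/mL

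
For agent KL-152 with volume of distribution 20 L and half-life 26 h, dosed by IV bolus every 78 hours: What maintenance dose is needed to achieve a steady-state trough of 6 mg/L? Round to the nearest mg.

840 mg

τ/t½ = 78/26 ≈ 3, so f = (1/2)^(78/26) ≈ 0.125000.
Cmin,ss = (D/Vd)·f/(1−f), so D = Cmin,ss·Vd·(1−f)/f.
D = 6 × 20 × (1−f)/f ≈ 6 × 20 × 7.00000 ≈ 840.00 mg.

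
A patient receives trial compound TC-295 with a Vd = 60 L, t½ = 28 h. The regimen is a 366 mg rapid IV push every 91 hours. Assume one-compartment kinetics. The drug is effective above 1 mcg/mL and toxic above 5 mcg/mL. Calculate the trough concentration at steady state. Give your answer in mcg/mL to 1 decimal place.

Over one 91-h interval, 91/28 ≈ 3.25 half-lives elapse, leaving f ≈ 0.1051 of each dose.
At steady state, accumulation factor R = 1/(1 − e^(−kτ)) ≈ 1.1174.
Each bolus raises the concentration by D/Vd = 366/60 ≈ 6.100 mcg/mL.
Steady-state peak Cmax,ss = C₀·R ≈ 6.100 × 1.1174 ≈ 6.816 mcg/mL.
Steady-state trough Cmin,ss = Cmax,ss·f ≈ 6.816 × 0.1051 ≈ 0.716 mcg/mL.
Trough 0.7 mcg/mL vs MEC 1 mcg/mL: subtherapeutic.

0.7 mcg/mL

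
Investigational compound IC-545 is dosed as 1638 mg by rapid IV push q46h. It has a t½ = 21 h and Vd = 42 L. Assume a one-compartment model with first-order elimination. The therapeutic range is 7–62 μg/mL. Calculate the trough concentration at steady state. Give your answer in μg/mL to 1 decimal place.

10.9 μg/mL

k = ln2/t½ = ln2/21 ≈ 0.033007 h⁻¹; fraction remaining f = e^(−kτ) = e^(−0.033007×46) ≈ 0.2191.
Accumulation ratio R = 1/(1 − f) ≈ 1/0.7809 ≈ 1.2806.
Each bolus raises the concentration by D/Vd = 1638/42 ≈ 39.000 μg/mL.
Cmax,ss = C₀/(1 − f) ≈ 39.000/0.7809 ≈ 49.942 μg/mL.
Steady-state trough Cmin,ss = Cmax,ss·f ≈ 49.942 × 0.2191 ≈ 10.942 μg/mL.
Trough 10.9 μg/mL vs MEC 7 μg/mL: adequate.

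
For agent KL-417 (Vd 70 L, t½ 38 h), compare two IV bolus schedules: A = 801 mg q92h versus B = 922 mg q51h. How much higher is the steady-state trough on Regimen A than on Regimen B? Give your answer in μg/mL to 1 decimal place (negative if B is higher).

-6.0 μg/mL

Regimen A: f = (1/2)^(92/38) ≈ 0.1867; Cmin,ss = (801/70)·f/(1−f) ≈ 2.627 μg/mL.
Regimen B: f = (1/2)^(51/38) ≈ 0.3944; Cmin,ss = (922/70)·f/(1−f) ≈ 8.578 μg/mL.
Difference ≈ 2.627 − 8.578 ≈ -5.951 μg/mL.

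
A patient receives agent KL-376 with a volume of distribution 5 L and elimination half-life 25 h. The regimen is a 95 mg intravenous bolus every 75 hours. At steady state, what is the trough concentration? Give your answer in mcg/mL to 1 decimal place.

The dosing interval is 3 half-lives, so f = 2^(−3) = 0.125.
At steady state, R = 1/(1 − 0.125) = 8/7.
Single-dose peak C₀ = D/Vd = 95/5 = 19 mcg/mL.
Steady-state peak Cmax,ss = C₀·R = 19 × 8/7 ≈ 21.714 mcg/mL.
Steady-state trough Cmin,ss = Cmax,ss·f ≈ 21.714 × 0.125 ≈ 2.714 mcg/mL.

2.7 mcg/mL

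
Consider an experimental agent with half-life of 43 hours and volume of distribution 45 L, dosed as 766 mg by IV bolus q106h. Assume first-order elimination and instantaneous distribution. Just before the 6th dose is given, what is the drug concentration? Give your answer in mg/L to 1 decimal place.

f = (1/2)^(τ/t½) = (1/2)^(106/43) ≈ 0.1811.
C₀ = D/Vd = 766/45 ≈ 17.022 mg/L.
Before the 6th dose, 5 doses have been given. Superposition: Cmin = C₀·(f + f² + … + f^5).
≈ 17.022 × (0.1811 + 0.0328 + 0.0059 + 0.0011 + 0.0002) ≈ 17.022 × 0.2211 ≈ 3.764 mg/L.

3.8 mg/L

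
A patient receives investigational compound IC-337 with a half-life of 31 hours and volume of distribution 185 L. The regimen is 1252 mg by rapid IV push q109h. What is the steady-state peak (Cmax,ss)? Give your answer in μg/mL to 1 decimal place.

τ/t½ = 109/31 ≈ 3.5161, so fraction remaining f = (1/2)^(109/31) ≈ 0.0874.
Accumulation ratio R = 1/(1 − f) ≈ 1/0.9126 ≈ 1.0958.
Single-dose peak C₀ = D/Vd = 1252/185 ≈ 6.768 μg/mL.
Steady-state peak Cmax,ss = C₀·R ≈ 6.768 × 1.0958 ≈ 7.416 μg/mL.

7.4 μg/mL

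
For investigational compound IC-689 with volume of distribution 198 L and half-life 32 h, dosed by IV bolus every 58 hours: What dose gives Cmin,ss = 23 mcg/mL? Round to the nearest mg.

τ/t½ = 58/32 ≈ 1.8125, so f = (1/2)^(58/32) ≈ 0.284697.
Cmin,ss = (D/Vd)·f/(1−f), so D = Cmin,ss·Vd·(1−f)/f.
D = 23 × 198 × (1−f)/f ≈ 23 × 198 × 2.51251 ≈ 11441.97 mg.

11442 mg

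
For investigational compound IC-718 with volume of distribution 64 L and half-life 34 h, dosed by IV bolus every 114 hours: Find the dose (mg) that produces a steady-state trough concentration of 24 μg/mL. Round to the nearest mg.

τ/t½ = 114/34 ≈ 3.3529, so f = (1/2)^(114/34) ≈ 0.097873.
Cmin,ss = (D/Vd)·f/(1−f), so D = Cmin,ss·Vd·(1−f)/f.
D = 24 × 64 × (1−f)/f ≈ 24 × 64 × 9.21732 ≈ 14157.80 mg.

14158 mg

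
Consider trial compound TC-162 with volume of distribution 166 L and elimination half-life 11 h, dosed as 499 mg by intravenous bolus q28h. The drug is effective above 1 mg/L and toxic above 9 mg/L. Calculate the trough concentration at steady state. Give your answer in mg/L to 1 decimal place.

0.6 mg/L

k = ln2/t½ = ln2/11 ≈ 0.063013 h⁻¹; fraction remaining f = e^(−kτ) = e^(−0.063013×28) ≈ 0.1713.
Each bolus raises the concentration by D/Vd = 499/166 ≈ 3.006 mg/L.
Steady-state trough Cmin,ss = C₀·f/(1−f) ≈ 3.006 × 0.1713/0.8287 ≈ 0.621 mg/L.
Trough 0.6 mg/L vs MEC 1 mg/L: subtherapeutic.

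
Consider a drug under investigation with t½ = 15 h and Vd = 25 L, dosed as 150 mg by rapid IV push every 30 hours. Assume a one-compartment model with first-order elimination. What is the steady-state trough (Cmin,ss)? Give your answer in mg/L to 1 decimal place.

τ = 30 h = 2 half-lives, so f = (1/2)^2 = 0.25.
At steady state, R = 1/(1 − 0.25) = 4/3.
Single-dose peak C₀ = D/Vd = 150/25 = 6 mg/L.
Steady-state peak Cmax,ss = C₀·R = 6 × 4/3 ≈ 8.000 mg/L.
Steady-state trough Cmin,ss = Cmax,ss·f ≈ 8.000 × 0.25 ≈ 2.000 mg/L.

2.0 mg/L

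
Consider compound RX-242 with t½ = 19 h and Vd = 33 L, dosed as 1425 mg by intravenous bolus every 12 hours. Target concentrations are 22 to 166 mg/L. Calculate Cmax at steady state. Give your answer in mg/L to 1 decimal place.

τ/t½ = 12/19 ≈ 0.63158, so fraction remaining f = (1/2)^(12/19) ≈ 0.6455.
At steady state, accumulation factor R = 1/(1 − e^(−kτ)) ≈ 2.8209.
Each bolus raises the concentration by D/Vd = 1425/33 ≈ 43.182 mg/L.
Steady-state peak Cmax,ss = C₀·R ≈ 43.182 × 2.8209 ≈ 121.812 mg/L.
Peak 121.8 mg/L vs MTC 166 mg/L: below toxic threshold.

121.8 mg/L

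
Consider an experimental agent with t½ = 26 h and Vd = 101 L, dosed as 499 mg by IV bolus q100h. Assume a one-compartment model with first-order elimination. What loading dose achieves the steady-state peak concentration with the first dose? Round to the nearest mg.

536 mg

f = (1/2)^(100/26) ≈ 0.069533; accumulation ratio R = 1/(1−f) ≈ 1.07473.
Loading dose to hit Cmax,ss on first dose: D_load = D_maint·R ≈ 499 × 1.07473 ≈ 536.29 mg.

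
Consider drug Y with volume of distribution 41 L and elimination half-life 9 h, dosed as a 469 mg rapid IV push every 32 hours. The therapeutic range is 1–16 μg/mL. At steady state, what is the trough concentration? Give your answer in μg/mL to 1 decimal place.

τ/t½ = 32/9 ≈ 3.5556, so fraction remaining f = (1/2)^(32/9) ≈ 0.0850.
At steady state, accumulation factor R = 1/(1 − e^(−kτ)) ≈ 1.0929.
Single-dose peak C₀ = D/Vd = 469/41 ≈ 11.439 μg/mL.
Steady-state peak Cmax,ss = C₀·R ≈ 11.439 × 1.0929 ≈ 12.502 μg/mL.
One interval later, Cmin,ss = Cmax,ss·e^(−kτ) ≈ 12.502 × 0.0850 ≈ 1.063 μg/mL.
Trough 1.1 μg/mL vs MEC 1 μg/mL: adequate.

1.1 μg/mL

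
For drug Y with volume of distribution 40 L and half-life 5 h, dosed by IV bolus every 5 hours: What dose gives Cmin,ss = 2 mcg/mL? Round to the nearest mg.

80 mg

τ/t½ = 5/5 ≈ 1, so f = (1/2)^(5/5) ≈ 0.500000.
Cmin,ss = (D/Vd)·f/(1−f), so D = Cmin,ss·Vd·(1−f)/f.
D = 2 × 40 × (1−f)/f ≈ 2 × 40 × 1.00000 ≈ 80.00 mg.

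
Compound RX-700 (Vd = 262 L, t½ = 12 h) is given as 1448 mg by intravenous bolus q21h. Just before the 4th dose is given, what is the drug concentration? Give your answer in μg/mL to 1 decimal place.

f = (1/2)^(τ/t½) = (1/2)^(21/12) ≈ 0.2973.
C₀ = D/Vd = 1448/262 ≈ 5.527 μg/mL.
Before the 4th dose, 3 doses have been given. Superposition: Cmin = C₀·(f + f² + … + f^3).
≈ 5.527 × (0.2973 + 0.0884 + 0.0263) ≈ 5.527 × 0.4120 ≈ 2.277 μg/mL.

2.3 μg/mL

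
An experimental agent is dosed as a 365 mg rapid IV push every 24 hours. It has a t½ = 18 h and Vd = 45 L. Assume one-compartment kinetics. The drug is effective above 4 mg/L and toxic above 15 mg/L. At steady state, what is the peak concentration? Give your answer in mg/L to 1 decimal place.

13.4 mg/L

τ/t½ = 24/18 ≈ 1.3333, so fraction remaining f = (1/2)^(24/18) ≈ 0.3969.
At steady state, accumulation factor R = 1/(1 − e^(−kτ)) ≈ 1.6581.
Single-dose peak C₀ = D/Vd = 365/45 ≈ 8.111 mg/L.
Steady-state peak Cmax,ss = C₀·R ≈ 8.111 × 1.6581 ≈ 13.449 mg/L.
Peak 13.4 mg/L vs MTC 15 mg/L: below toxic threshold.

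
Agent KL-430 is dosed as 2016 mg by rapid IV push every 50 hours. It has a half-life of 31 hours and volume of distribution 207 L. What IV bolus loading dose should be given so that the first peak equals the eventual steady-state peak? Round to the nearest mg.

f = (1/2)^(50/31) ≈ 0.326940; accumulation ratio R = 1/(1−f) ≈ 1.48575.
Loading dose to hit Cmax,ss on first dose: D_load = D_maint·R ≈ 2016 × 1.48575 ≈ 2995.27 mg.

2995 mg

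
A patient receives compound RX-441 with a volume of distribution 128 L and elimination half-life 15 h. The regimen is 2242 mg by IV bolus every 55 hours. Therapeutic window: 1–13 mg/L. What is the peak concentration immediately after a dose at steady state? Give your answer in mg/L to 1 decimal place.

19.0 mg/L

τ/t½ = 55/15 ≈ 3.6667, so fraction remaining f = (1/2)^(55/15) ≈ 0.0787.
Accumulation ratio R = 1/(1 − f) ≈ 1/0.9213 ≈ 1.0854.
Each bolus raises the concentration by D/Vd = 2242/128 ≈ 17.516 mg/L.
Steady-state peak Cmax,ss = C₀·R ≈ 17.516 × 1.0854 ≈ 19.012 mg/L.
Peak 19.0 mg/L vs MTC 13 mg/L: exceeds toxic threshold.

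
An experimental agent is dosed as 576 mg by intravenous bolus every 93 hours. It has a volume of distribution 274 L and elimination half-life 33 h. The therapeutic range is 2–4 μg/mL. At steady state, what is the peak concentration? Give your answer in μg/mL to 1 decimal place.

Over one 93-h interval, 93/33 ≈ 2.8182 half-lives elapse, leaving f ≈ 0.1418 of each dose.
At steady state, accumulation factor R = 1/(1 − e^(−kτ)) ≈ 1.1652.
Each bolus raises the concentration by D/Vd = 576/274 ≈ 2.102 μg/mL.
Steady-state peak Cmax,ss = C₀·R ≈ 2.102 × 1.1652 ≈ 2.449 μg/mL.
Peak 2.4 μg/mL vs MTC 4 μg/mL: below toxic threshold.

2.4 μg/mL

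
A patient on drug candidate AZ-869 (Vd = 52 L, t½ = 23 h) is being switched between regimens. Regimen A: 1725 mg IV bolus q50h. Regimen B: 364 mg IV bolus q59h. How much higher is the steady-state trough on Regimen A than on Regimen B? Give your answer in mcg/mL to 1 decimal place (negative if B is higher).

8.0 mcg/mL

Regimen A: f = (1/2)^(50/23) ≈ 0.2216; Cmin,ss = (1725/52)·f/(1−f) ≈ 9.444 mcg/mL.
Regimen B: f = (1/2)^(59/23) ≈ 0.1690; Cmin,ss = (364/52)·f/(1−f) ≈ 1.424 mcg/mL.
Difference ≈ 9.444 − 1.424 ≈ 8.020 mcg/mL.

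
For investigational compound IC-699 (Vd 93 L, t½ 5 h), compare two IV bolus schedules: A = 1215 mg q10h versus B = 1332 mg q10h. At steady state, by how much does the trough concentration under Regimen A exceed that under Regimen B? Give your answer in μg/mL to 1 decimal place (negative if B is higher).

Regimen A: f = (1/2)^(10/5) ≈ 0.2500; Cmin,ss = (1215/93)·f/(1−f) ≈ 4.355 μg/mL.
Regimen B: f = (1/2)^(10/5) ≈ 0.2500; Cmin,ss = (1332/93)·f/(1−f) ≈ 4.774 μg/mL.
Difference ≈ 4.355 − 4.774 ≈ -0.419 μg/mL.

-0.4 μg/mL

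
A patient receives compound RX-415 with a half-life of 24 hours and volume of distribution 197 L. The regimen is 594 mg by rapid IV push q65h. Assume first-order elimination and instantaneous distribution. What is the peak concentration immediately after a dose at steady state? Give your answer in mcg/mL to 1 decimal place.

3.6 mcg/mL

τ/t½ = 65/24 ≈ 2.7083, so fraction remaining f = (1/2)^(65/24) ≈ 0.1530.
At steady state, accumulation factor R = 1/(1 − e^(−kτ)) ≈ 1.1806.
Single-dose peak C₀ = D/Vd = 594/197 ≈ 3.015 mcg/mL.
Cmax,ss = C₀/(1 − f) ≈ 3.015/0.8470 ≈ 3.560 mcg/mL.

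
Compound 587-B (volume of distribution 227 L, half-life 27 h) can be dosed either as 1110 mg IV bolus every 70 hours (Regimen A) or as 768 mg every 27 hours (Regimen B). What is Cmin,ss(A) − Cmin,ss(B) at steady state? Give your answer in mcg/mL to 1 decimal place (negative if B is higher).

-2.4 mcg/mL

Regimen A: f = (1/2)^(70/27) ≈ 0.1658; Cmin,ss = (1110/227)·f/(1−f) ≈ 0.972 mcg/mL.
Regimen B: f = (1/2)^(27/27) ≈ 0.5000; Cmin,ss = (768/227)·f/(1−f) ≈ 3.383 mcg/mL.
Difference ≈ 0.972 − 3.383 ≈ -2.411 mcg/mL.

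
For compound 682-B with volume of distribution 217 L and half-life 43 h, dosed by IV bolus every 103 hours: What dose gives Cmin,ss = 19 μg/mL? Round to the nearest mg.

τ/t½ = 103/43 ≈ 2.3953, so f = (1/2)^(103/43) ≈ 0.190076.
Cmin,ss = (D/Vd)·f/(1−f), so D = Cmin,ss·Vd·(1−f)/f.
D = 19 × 217 × (1−f)/f ≈ 19 × 217 × 4.26105 ≈ 17568.31 mg.

17568 mg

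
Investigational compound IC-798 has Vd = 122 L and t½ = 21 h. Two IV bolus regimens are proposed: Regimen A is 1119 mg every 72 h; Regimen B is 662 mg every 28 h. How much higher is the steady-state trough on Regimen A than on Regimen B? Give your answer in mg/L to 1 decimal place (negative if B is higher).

-2.6 mg/L

Regimen A: f = (1/2)^(72/21) ≈ 0.0929; Cmin,ss = (1119/122)·f/(1−f) ≈ 0.939 mg/L.
Regimen B: f = (1/2)^(28/21) ≈ 0.3969; Cmin,ss = (662/122)·f/(1−f) ≈ 3.571 mg/L.
Difference ≈ 0.939 − 3.571 ≈ -2.632 mg/L.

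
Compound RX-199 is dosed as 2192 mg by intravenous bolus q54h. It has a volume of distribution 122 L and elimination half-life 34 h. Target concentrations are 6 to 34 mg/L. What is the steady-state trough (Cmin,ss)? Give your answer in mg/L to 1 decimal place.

τ/t½ = 54/34 ≈ 1.5882, so fraction remaining f = (1/2)^(54/34) ≈ 0.3326.
Each bolus raises the concentration by D/Vd = 2192/122 ≈ 17.967 mg/L.
Steady-state trough Cmin,ss = C₀·f/(1−f) ≈ 17.967 × 0.3326/0.6674 ≈ 8.954 mg/L.
Trough 9.0 mg/L vs MEC 6 mg/L: adequate.

9.0 mg/L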